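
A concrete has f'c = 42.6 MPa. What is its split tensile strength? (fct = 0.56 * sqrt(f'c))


fct = 0.56 * sqrt(42.6)
= 0.56 * 6.527
= 3.655 MPa

3.655


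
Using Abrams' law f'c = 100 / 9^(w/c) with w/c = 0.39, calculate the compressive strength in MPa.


f'c = 100 / 9^0.39
= 100 / 2.356
= 42.45 MPa

42.45


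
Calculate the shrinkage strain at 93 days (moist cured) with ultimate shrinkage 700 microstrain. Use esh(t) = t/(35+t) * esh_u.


esh(93) = 93 / (35 + 93) * 700
= 93 / 128 * 700
= 508.6 microstrain

508.6


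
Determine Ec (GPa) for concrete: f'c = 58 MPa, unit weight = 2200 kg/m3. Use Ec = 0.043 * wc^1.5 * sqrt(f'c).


Ec = 0.043 * 2200^1.5 * sqrt(58) / 1000
= 33.79 GPa

33.79


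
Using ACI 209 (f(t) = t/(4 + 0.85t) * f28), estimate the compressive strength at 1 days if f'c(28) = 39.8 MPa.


f(1) = 1 / (4 + 0.85 * 1) * 39.8
= 1 / 4.85 * 39.8
= 8.21 MPa

8.21


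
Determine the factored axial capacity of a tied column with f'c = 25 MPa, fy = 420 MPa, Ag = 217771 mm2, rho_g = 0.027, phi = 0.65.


Ast = rho * Ag = 0.027 * 217771 = 5879.817 mm2
phi*Pn = 0.65 * 0.80 * (0.85 * 25 * (217771 - 5879.817) + 420 * 5879.817) / 1000
= 3625.55 kN

3625.55


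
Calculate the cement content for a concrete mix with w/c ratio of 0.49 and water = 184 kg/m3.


Cement = water / (w/c)
= 184 / 0.49
= 375.5 kg/m3

375.5


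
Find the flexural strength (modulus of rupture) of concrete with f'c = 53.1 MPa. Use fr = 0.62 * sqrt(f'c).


fr = 0.62 * sqrt(53.1)
= 4.518 MPa

4.518


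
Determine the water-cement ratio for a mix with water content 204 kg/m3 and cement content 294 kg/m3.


w/c = water / cement
w/c = 204 / 294 = 0.694

0.694


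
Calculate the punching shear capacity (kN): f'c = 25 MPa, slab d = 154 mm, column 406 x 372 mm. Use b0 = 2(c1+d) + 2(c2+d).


b0 = 2*(406 + 154) + 2*(372 + 154) = 2172 mm
Vc = 0.33 * sqrt(25) * 2172 * 154 / 1000
= 551.91 kN

551.91


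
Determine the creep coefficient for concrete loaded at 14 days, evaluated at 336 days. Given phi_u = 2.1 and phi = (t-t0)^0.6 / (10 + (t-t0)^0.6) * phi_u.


dt = 336 - 14 = 322
phi = 322^0.6 / (10 + 322^0.6) * 2.1
= 1.6

1.6


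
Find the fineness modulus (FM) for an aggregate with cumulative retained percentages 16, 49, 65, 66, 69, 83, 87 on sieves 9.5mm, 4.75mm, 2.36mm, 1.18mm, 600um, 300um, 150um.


FM = sum(cumulative % retained) / 100
= 435 / 100
= 4.35

4.35


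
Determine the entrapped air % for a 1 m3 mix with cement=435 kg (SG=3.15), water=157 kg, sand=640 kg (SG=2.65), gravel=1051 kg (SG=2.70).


Vol cement = 435 / (3.15 * 1000) = 0.138095 m3
Vol water = 157 / 1000 = 0.157 m3
Vol sand = 640 / (2.65 * 1000) = 0.241509 m3
Vol gravel = 1051 / (2.70 * 1000) = 0.389259 m3
Total solid + water volume = 0.925864 m3
Air = (1 - 0.925864) * 100 = 7.41%

7.41


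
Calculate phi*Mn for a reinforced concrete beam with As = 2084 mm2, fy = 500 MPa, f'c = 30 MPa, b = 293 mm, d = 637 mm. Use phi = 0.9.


a = As * fy / (0.85 * f'c * b)
= 2084 * 500 / (0.85 * 30 * 293)
= 139.4633 mm
Mn = As * fy * (d - a/2) / 10^6
= 591.0936 kN-m
phi*Mn = 0.9 * 591.0936 = 531.98 kN-m

531.98


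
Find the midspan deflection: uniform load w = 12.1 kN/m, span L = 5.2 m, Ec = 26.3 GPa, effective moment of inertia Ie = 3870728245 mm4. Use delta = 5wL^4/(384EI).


Convert: L = 5.2 m = 5200 mm, Ec = 26.3 GPa = 26300 MPa
delta = 5 * 12.1 * 5200^4 / (384 * 26300 * 3870728245)
= 1.13 mm

1.13


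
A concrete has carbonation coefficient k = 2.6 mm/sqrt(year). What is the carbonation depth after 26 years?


depth = k * sqrt(t)
= 2.6 * sqrt(26)
= 13.26 mm

13.26


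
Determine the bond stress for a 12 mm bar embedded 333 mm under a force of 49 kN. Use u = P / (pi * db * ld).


u = P / (pi * db * ld)
= 49 * 1000 / (pi * 12 * 333)
= 3.903 MPa

3.903


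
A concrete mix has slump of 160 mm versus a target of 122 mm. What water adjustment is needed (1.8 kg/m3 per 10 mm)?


Difference = 122 - 160 = -38 mm
Water adjustment = -38 * 1.8 / 10 = -6.8 kg/m3

-6.8


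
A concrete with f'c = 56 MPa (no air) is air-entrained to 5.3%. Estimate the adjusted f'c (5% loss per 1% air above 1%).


Strength loss = (5.3 - 1) * 5 = 21.5%
f'c = 56 * (1 - 21.5/100)
= 43.96 MPa

43.96


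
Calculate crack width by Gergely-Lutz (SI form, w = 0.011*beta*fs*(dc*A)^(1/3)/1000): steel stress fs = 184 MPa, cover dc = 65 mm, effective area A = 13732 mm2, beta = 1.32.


w = 0.011 * beta * fs * (dc * A)^(1/3) / 1000
= 0.011 * 1.32 * 184 * (65 * 13732)^(1/3) / 1000
= 0.257 mm

0.257


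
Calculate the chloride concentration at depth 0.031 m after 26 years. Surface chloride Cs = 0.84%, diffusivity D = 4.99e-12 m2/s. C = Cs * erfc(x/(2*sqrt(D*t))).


t_seconds = 26 * 365.25 * 24 * 3600 = 820497600.0 s
arg = 0.031 / (2 * sqrt(4.99e-12 * 820497600.0))
= 0.2422
erfc(0.2422) = 0.7319
C = 0.84 * 0.7319 = 0.6148%

0.6148


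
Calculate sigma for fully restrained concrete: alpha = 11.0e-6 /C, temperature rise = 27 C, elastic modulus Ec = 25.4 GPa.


sigma = alpha * dT * Ec
= 11.0e-6 * 27 * 25.4 * 1000
= 7.544 MPa

7.544


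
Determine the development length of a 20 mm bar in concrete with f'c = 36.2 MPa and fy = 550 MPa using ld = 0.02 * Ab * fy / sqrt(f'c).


Ab = pi * 20^2 / 4 = 314.159 mm2
ld = 0.02 * 314.159 * 550 / sqrt(36.2)
= 574.4 mm

574.4


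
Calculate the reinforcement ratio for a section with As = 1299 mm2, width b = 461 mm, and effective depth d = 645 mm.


rho = As / (b * d)
= 1299 / (461 * 645)
= 0.0044

0.0044


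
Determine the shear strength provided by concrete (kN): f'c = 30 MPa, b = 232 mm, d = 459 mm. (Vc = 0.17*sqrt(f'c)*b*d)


Vc = 0.17 * sqrt(30) * 232 * 459 / 1000
= 99.15 kN

99.15


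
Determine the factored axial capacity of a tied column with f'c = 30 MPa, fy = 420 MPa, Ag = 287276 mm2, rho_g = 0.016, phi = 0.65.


Ast = rho * Ag = 0.016 * 287276 = 4596.416 mm2
phi*Pn = 0.65 * 0.80 * (0.85 * 30 * (287276 - 4596.416) + 420 * 4596.416) / 1000
= 4752.19 kN

4752.19


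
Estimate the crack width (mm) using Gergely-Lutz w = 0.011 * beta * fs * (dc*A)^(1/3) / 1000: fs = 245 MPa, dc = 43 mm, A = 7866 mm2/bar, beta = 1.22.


w = 0.011 * beta * fs * (dc * A)^(1/3) / 1000
= 0.011 * 1.22 * 245 * (43 * 7866)^(1/3) / 1000
= 0.229 mm

0.229


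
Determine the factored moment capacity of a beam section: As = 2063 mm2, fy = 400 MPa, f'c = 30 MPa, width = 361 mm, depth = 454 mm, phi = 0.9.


a = As * fy / (0.85 * f'c * b)
= 2063 * 400 / (0.85 * 30 * 361)
= 89.6421 mm
Mn = As * fy * (d - a/2) / 10^6
= 337.6545 kN-m
phi*Mn = 0.9 * 337.6545 = 303.89 kN-m

303.89


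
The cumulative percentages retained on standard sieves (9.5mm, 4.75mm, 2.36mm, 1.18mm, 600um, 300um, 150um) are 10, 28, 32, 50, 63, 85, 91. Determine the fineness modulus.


FM = sum(cumulative % retained) / 100
= 359 / 100
= 3.59

3.59


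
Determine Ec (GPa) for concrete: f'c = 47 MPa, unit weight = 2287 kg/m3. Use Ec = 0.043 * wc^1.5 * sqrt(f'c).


Ec = 0.043 * 2287^1.5 * sqrt(47) / 1000
= 32.24 GPa

32.24


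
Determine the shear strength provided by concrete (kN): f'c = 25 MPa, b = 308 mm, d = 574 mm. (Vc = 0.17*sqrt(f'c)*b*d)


Vc = 0.17 * sqrt(25) * 308 * 574 / 1000
= 150.27 kN

150.27


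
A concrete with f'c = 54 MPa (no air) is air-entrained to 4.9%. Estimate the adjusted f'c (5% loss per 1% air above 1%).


Strength loss = (4.9 - 1) * 5 = 19.5%
f'c = 54 * (1 - 19.5/100)
= 43.47 MPa

43.47


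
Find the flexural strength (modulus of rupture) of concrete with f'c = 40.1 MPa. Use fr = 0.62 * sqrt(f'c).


fr = 0.62 * sqrt(40.1)
= 3.926 MPa

3.926


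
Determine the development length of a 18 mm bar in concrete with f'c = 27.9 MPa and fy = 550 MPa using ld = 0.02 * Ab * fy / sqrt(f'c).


Ab = pi * 18^2 / 4 = 254.469 mm2
ld = 0.02 * 254.469 * 550 / sqrt(27.9)
= 529.9 mm

529.9


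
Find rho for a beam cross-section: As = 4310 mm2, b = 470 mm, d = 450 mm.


rho = As / (b * d)
= 4310 / (470 * 450)
= 0.0204

0.0204


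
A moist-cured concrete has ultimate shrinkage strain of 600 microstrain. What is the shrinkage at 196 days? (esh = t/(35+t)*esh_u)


esh(196) = 196 / (35 + 196) * 600
= 196 / 231 * 600
= 509.1 microstrain

509.1


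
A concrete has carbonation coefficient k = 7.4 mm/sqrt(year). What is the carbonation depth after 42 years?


depth = k * sqrt(t)
= 7.4 * sqrt(42)
= 47.96 mm

47.96


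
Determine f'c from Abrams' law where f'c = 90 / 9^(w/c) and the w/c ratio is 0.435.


f'c = 90 / 9^0.435
= 90 / 2.601
= 34.61 MPa

34.61


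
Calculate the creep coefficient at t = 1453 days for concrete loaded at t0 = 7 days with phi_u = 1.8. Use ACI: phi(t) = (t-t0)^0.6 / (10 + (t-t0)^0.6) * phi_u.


dt = 1453 - 7 = 1446
phi = 1446^0.6 / (10 + 1446^0.6) * 1.8
= 1.597

1.597


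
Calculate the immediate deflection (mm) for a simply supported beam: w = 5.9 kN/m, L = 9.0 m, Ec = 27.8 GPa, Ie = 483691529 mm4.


Convert: L = 9.0 m = 9000 mm, Ec = 27.8 GPa = 27800 MPa
delta = 5 * 5.9 * 9000^4 / (384 * 27800 * 483691529)
= 37.48 mm

37.48


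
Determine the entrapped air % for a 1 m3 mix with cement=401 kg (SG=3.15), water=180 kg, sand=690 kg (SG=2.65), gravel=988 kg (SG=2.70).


Vol cement = 401 / (3.15 * 1000) = 0.127302 m3
Vol water = 180 / 1000 = 0.18 m3
Vol sand = 690 / (2.65 * 1000) = 0.260377 m3
Vol gravel = 988 / (2.70 * 1000) = 0.365926 m3
Total solid + water volume = 0.933605 m3
Air = (1 - 0.933605) * 100 = 6.64%

6.64


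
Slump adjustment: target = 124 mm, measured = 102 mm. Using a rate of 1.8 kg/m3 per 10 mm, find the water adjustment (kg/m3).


Difference = 124 - 102 = 22 mm
Water adjustment = 22 * 1.8 / 10 = 4.0 kg/m3

4.0


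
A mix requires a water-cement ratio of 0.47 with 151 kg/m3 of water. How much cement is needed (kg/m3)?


Cement = water / (w/c)
= 151 / 0.47
= 321.3 kg/m3

321.3


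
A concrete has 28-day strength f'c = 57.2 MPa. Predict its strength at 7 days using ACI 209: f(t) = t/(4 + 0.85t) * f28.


f(7) = 7 / (4 + 0.85 * 7) * 57.2
= 7 / 9.95 * 57.2
= 40.24 MPa

40.24


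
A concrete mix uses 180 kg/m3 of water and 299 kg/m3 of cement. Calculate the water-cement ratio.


w/c = water / cement
w/c = 180 / 299 = 0.602

0.602


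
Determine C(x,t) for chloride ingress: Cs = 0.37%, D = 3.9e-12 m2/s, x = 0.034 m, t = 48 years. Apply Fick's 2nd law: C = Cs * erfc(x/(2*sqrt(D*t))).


t_seconds = 48 * 365.25 * 24 * 3600 = 1514764800.0 s
arg = 0.034 / (2 * sqrt(3.9e-12 * 1514764800.0))
= 0.2212
erfc(0.2212) = 0.7544
C = 0.37 * 0.7544 = 0.2791%

0.2791


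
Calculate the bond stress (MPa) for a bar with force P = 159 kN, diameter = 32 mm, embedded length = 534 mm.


u = P / (pi * db * ld)
= 159 * 1000 / (pi * 32 * 534)
= 2.962 MPa

2.962


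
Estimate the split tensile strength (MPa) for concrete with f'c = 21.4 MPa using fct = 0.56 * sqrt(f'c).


fct = 0.56 * sqrt(21.4)
= 0.56 * 4.626
= 2.591 MPa

2.591


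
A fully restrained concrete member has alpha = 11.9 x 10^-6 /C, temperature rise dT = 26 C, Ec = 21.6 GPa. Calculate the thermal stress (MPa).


sigma = alpha * dT * Ec
= 11.9e-6 * 26 * 21.6 * 1000
= 6.683 MPa

6.683


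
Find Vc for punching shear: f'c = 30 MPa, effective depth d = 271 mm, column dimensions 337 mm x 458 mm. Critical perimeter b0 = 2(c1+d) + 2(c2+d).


b0 = 2*(337 + 271) + 2*(458 + 271) = 2674 mm
Vc = 0.33 * sqrt(30) * 2674 * 271 / 1000
= 1309.8 kN

1309.8


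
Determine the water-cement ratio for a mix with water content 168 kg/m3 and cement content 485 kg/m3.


w/c = water / cement
w/c = 168 / 485 = 0.346

0.346


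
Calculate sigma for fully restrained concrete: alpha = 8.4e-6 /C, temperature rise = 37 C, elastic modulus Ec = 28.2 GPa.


sigma = alpha * dT * Ec
= 8.4e-6 * 37 * 28.2 * 1000
= 8.765 MPa

8.765


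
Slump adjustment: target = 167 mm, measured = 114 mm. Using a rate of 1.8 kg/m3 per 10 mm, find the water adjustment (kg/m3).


Difference = 167 - 114 = 53 mm
Water adjustment = 53 * 1.8 / 10 = 9.5 kg/m3

9.5


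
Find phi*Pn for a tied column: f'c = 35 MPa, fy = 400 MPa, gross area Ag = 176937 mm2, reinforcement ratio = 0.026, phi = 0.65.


Ast = rho * Ag = 0.026 * 176937 = 4600.362 mm2
phi*Pn = 0.65 * 0.80 * (0.85 * 35 * (176937 - 4600.362) + 400 * 4600.362) / 1000
= 3622.92 kN

3622.92


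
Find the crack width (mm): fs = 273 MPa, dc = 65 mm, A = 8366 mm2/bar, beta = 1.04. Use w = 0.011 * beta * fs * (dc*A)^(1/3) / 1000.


w = 0.011 * beta * fs * (dc * A)^(1/3) / 1000
= 0.011 * 1.04 * 273 * (65 * 8366)^(1/3) / 1000
= 0.255 mm

0.255


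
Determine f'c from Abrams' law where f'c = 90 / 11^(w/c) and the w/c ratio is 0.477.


f'c = 90 / 11^0.477
= 90 / 3.139
= 28.67 MPa

28.67


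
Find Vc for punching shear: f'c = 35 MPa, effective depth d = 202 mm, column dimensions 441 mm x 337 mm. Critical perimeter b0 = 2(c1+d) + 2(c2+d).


b0 = 2*(441 + 202) + 2*(337 + 202) = 2364 mm
Vc = 0.33 * sqrt(35) * 2364 * 202 / 1000
= 932.28 kN

932.28


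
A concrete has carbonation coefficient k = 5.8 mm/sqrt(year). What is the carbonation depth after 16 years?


depth = k * sqrt(t)
= 5.8 * sqrt(16)
= 23.2 mm

23.2


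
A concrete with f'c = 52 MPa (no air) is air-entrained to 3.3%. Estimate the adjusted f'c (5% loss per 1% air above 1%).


Strength loss = (3.3 - 1) * 5 = 11.5%
f'c = 52 * (1 - 11.5/100)
= 46.02 MPa

46.02


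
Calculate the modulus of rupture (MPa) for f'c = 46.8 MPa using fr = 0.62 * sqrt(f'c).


fr = 0.62 * sqrt(46.8)
= 4.241 MPa

4.241


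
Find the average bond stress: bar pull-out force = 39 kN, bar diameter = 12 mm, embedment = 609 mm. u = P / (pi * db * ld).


u = P / (pi * db * ld)
= 39 * 1000 / (pi * 12 * 609)
= 1.699 MPa

1.699


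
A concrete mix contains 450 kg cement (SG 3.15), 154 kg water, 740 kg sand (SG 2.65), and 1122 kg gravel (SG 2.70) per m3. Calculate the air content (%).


Vol cement = 450 / (3.15 * 1000) = 0.142857 m3
Vol water = 154 / 1000 = 0.154 m3
Vol sand = 740 / (2.65 * 1000) = 0.279245 m3
Vol gravel = 1122 / (2.70 * 1000) = 0.415556 m3
Total solid + water volume = 0.991658 m3
Air = (1 - 0.991658) * 100 = 0.83%

0.83


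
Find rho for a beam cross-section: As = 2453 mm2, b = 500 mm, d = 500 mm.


rho = As / (b * d)
= 2453 / (500 * 500)
= 0.0098

0.0098


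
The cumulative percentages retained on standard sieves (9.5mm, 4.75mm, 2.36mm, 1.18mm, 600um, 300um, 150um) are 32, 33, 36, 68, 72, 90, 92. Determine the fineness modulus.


FM = sum(cumulative % retained) / 100
= 423 / 100
= 4.23

4.23


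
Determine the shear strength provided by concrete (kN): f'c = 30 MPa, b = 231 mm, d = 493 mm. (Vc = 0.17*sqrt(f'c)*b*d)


Vc = 0.17 * sqrt(30) * 231 * 493 / 1000
= 106.04 kN

106.04


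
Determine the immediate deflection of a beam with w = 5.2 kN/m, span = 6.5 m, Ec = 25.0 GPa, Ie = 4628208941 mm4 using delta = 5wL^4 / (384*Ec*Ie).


Convert: L = 6.5 m = 6500 mm, Ec = 25.0 GPa = 25000 MPa
delta = 5 * 5.2 * 6500^4 / (384 * 25000 * 4628208941)
= 1.04 mm

1.04


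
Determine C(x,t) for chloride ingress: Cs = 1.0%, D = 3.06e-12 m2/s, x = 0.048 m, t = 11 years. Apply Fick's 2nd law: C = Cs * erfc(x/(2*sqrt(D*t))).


t_seconds = 11 * 365.25 * 24 * 3600 = 347133600.0 s
arg = 0.048 / (2 * sqrt(3.06e-12 * 347133600.0))
= 0.7364
erfc(0.7364) = 0.2977
C = 1.0 * 0.2977 = 0.2977%

0.2977


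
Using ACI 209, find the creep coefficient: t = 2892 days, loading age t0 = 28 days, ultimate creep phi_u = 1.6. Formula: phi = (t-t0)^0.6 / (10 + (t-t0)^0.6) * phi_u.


dt = 2892 - 28 = 2864
phi = 2864^0.6 / (10 + 2864^0.6) * 1.6
= 1.476

1.476


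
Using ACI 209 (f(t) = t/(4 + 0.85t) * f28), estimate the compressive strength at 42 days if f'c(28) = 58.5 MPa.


f(42) = 42 / (4 + 0.85 * 42) * 58.5
= 42 / 39.7 * 58.5
= 61.89 MPa

61.89


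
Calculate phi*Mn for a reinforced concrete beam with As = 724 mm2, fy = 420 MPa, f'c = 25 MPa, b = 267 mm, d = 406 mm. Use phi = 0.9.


a = As * fy / (0.85 * f'c * b)
= 724 * 420 / (0.85 * 25 * 267)
= 53.5942 mm
Mn = As * fy * (d - a/2) / 10^6
= 115.308 kN-m
phi*Mn = 0.9 * 115.308 = 103.78 kN-m

103.78


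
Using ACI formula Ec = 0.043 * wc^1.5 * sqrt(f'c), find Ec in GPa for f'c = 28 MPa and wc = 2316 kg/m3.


Ec = 0.043 * 2316^1.5 * sqrt(28) / 1000
= 25.36 GPa

25.36


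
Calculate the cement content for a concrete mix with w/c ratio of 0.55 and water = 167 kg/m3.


Cement = water / (w/c)
= 167 / 0.55
= 303.6 kg/m3

303.6


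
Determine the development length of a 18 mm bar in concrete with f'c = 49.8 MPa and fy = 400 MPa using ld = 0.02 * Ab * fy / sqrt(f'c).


Ab = pi * 18^2 / 4 = 254.469 mm2
ld = 0.02 * 254.469 * 400 / sqrt(49.8)
= 288.5 mm

288.5


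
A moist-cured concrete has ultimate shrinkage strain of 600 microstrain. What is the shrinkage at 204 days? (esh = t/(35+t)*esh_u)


esh(204) = 204 / (35 + 204) * 600
= 204 / 239 * 600
= 512.1 microstrain

512.1


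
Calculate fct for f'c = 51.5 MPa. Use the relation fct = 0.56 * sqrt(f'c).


fct = 0.56 * sqrt(51.5)
= 0.56 * 7.176
= 4.019 MPa

4.019


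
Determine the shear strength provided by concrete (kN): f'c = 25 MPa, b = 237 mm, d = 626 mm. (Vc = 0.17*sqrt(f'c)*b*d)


Vc = 0.17 * sqrt(25) * 237 * 626 / 1000
= 126.11 kN

126.11


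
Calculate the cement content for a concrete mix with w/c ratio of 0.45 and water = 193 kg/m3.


Cement = water / (w/c)
= 193 / 0.45
= 428.9 kg/m3

428.9


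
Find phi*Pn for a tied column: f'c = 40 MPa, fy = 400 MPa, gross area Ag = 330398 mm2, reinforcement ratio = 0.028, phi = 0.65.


Ast = rho * Ag = 0.028 * 330398 = 9251.144 mm2
phi*Pn = 0.65 * 0.80 * (0.85 * 40 * (330398 - 9251.144) + 400 * 9251.144) / 1000
= 7602.11 kN

7602.11


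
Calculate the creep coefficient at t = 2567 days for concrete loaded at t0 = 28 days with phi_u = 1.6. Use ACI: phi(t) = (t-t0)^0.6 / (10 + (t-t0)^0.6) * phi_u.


dt = 2567 - 28 = 2539
phi = 2539^0.6 / (10 + 2539^0.6) * 1.6
= 1.467

1.467


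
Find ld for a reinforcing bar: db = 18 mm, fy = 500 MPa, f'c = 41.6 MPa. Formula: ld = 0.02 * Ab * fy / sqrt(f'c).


Ab = pi * 18^2 / 4 = 254.469 mm2
ld = 0.02 * 254.469 * 500 / sqrt(41.6)
= 394.5 mm

394.5


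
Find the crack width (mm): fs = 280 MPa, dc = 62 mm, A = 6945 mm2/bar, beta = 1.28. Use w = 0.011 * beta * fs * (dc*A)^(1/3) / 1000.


w = 0.011 * beta * fs * (dc * A)^(1/3) / 1000
= 0.011 * 1.28 * 280 * (62 * 6945)^(1/3) / 1000
= 0.298 mm

0.298


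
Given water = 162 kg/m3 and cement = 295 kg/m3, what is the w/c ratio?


w/c = water / cement
w/c = 162 / 295 = 0.549

0.549


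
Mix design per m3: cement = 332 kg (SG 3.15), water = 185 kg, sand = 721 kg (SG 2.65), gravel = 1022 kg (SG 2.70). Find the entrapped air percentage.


Vol cement = 332 / (3.15 * 1000) = 0.105397 m3
Vol water = 185 / 1000 = 0.185 m3
Vol sand = 721 / (2.65 * 1000) = 0.272075 m3
Vol gravel = 1022 / (2.70 * 1000) = 0.378519 m3
Total solid + water volume = 0.940991 m3
Air = (1 - 0.940991) * 100 = 5.9%

5.9


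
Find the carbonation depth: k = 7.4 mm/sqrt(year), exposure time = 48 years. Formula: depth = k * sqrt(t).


depth = k * sqrt(t)
= 7.4 * sqrt(48)
= 51.27 mm

51.27


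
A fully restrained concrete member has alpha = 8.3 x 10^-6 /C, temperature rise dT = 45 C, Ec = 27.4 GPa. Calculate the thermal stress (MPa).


sigma = alpha * dT * Ec
= 8.3e-6 * 45 * 27.4 * 1000
= 10.234 MPa

10.234


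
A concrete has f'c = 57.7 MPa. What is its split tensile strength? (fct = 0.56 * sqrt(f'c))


fct = 0.56 * sqrt(57.7)
= 0.56 * 7.596
= 4.254 MPa

4.254


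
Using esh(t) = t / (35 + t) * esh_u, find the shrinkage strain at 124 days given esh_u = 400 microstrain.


esh(124) = 124 / (35 + 124) * 400
= 124 / 159 * 400
= 311.9 microstrain

311.9


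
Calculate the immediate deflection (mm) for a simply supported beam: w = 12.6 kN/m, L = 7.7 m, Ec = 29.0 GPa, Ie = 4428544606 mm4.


Convert: L = 7.7 m = 7700 mm, Ec = 29.0 GPa = 29000 MPa
delta = 5 * 12.6 * 7700^4 / (384 * 29000 * 4428544606)
= 4.49 mm

4.49


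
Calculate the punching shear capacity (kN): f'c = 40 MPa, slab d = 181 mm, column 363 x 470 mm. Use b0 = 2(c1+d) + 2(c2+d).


b0 = 2*(363 + 181) + 2*(470 + 181) = 2390 mm
Vc = 0.33 * sqrt(40) * 2390 * 181 / 1000
= 902.86 kN

902.86


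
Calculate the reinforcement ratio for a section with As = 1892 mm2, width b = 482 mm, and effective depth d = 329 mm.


rho = As / (b * d)
= 1892 / (482 * 329)
= 0.0119

0.0119


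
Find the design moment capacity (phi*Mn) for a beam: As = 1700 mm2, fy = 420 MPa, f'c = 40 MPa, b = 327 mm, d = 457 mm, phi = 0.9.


a = As * fy / (0.85 * f'c * b)
= 1700 * 420 / (0.85 * 40 * 327)
= 64.2202 mm
Mn = As * fy * (d - a/2) / 10^6
= 303.3714 kN-m
phi*Mn = 0.9 * 303.3714 = 273.03 kN-m

273.03


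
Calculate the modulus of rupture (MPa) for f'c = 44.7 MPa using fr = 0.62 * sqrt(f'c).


fr = 0.62 * sqrt(44.7)
= 4.145 MPa

4.145


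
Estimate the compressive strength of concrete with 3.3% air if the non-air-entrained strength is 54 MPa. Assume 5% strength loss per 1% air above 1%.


Strength loss = (3.3 - 1) * 5 = 11.5%
f'c = 54 * (1 - 11.5/100)
= 47.79 MPa

47.79


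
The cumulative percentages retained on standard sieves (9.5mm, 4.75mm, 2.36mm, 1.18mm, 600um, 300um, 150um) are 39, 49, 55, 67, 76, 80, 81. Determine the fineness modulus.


FM = sum(cumulative % retained) / 100
= 447 / 100
= 4.47

4.47


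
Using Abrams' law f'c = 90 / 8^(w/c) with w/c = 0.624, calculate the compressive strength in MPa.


f'c = 90 / 8^0.624
= 90 / 3.66
= 24.59 MPa

24.59


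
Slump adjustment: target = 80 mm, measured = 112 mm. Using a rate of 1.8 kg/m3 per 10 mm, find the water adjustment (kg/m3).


Difference = 80 - 112 = -32 mm
Water adjustment = -32 * 1.8 / 10 = -5.8 kg/m3

-5.8


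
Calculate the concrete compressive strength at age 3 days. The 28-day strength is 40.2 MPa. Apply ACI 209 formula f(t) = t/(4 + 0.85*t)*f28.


f(3) = 3 / (4 + 0.85 * 3) * 40.2
= 3 / 6.55 * 40.2
= 18.41 MPa

18.41


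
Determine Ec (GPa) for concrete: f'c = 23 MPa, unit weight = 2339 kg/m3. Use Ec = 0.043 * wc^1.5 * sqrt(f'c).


Ec = 0.043 * 2339^1.5 * sqrt(23) / 1000
= 23.33 GPa

23.33


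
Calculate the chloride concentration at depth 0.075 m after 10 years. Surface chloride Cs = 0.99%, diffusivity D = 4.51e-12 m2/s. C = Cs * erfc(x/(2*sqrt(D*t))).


t_seconds = 10 * 365.25 * 24 * 3600 = 315576000.0 s
arg = 0.075 / (2 * sqrt(4.51e-12 * 315576000.0))
= 0.994
erfc(0.994) = 0.1598
C = 0.99 * 0.1598 = 0.1582%

0.1582


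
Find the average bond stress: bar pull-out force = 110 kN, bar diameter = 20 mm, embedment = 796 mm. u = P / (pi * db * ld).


u = P / (pi * db * ld)
= 110 * 1000 / (pi * 20 * 796)
= 2.199 MPa

2.199


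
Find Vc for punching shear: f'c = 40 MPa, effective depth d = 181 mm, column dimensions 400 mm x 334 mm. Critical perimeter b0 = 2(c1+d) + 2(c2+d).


b0 = 2*(400 + 181) + 2*(334 + 181) = 2192 mm
Vc = 0.33 * sqrt(40) * 2192 * 181 / 1000
= 828.06 kN

828.06


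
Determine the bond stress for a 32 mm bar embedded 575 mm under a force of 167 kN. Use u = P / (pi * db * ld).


u = P / (pi * db * ld)
= 167 * 1000 / (pi * 32 * 575)
= 2.889 MPa

2.889


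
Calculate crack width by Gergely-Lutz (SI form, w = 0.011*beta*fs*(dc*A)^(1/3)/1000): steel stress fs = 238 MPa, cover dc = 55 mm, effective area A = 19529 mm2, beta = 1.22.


w = 0.011 * beta * fs * (dc * A)^(1/3) / 1000
= 0.011 * 1.22 * 238 * (55 * 19529)^(1/3) / 1000
= 0.327 mm

0.327


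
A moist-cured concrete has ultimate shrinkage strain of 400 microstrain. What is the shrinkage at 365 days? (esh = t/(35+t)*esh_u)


esh(365) = 365 / (35 + 365) * 400
= 365 / 400 * 400
= 365.0 microstrain

365.0


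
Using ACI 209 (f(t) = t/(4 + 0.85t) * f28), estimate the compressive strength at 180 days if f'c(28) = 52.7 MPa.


f(180) = 180 / (4 + 0.85 * 180) * 52.7
= 180 / 157.0 * 52.7
= 60.42 MPa

60.42


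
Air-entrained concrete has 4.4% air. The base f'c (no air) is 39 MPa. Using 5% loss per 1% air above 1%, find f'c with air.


Strength loss = (4.4 - 1) * 5 = 17.0%
f'c = 39 * (1 - 17.0/100)
= 32.37 MPa

32.37


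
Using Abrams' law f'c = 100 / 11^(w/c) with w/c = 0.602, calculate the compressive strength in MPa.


f'c = 100 / 11^0.602
= 100 / 4.236
= 23.61 MPa

23.61


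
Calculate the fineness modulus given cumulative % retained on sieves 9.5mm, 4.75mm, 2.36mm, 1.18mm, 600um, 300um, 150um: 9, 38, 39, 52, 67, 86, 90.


FM = sum(cumulative % retained) / 100
= 381 / 100
= 3.81

3.81


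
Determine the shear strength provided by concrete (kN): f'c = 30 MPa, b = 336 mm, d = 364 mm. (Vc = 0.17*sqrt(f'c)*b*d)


Vc = 0.17 * sqrt(30) * 336 * 364 / 1000
= 113.88 kN

113.88


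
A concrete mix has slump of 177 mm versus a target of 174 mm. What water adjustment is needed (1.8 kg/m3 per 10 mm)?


Difference = 174 - 177 = -3 mm
Water adjustment = -3 * 1.8 / 10 = -0.5 kg/m3

-0.5


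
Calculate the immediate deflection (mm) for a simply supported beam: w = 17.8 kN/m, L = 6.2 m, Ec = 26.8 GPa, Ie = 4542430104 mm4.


Convert: L = 6.2 m = 6200 mm, Ec = 26.8 GPa = 26800 MPa
delta = 5 * 17.8 * 6200^4 / (384 * 26800 * 4542430104)
= 2.81 mm

2.81


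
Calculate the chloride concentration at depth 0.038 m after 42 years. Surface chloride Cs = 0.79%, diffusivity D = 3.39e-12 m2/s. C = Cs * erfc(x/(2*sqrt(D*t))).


t_seconds = 42 * 365.25 * 24 * 3600 = 1325419200.0 s
arg = 0.038 / (2 * sqrt(3.39e-12 * 1325419200.0))
= 0.2835
erfc(0.2835) = 0.6885
C = 0.79 * 0.6885 = 0.5439%

0.5439


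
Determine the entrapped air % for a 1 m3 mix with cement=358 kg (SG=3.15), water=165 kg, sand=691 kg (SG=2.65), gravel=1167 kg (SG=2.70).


Vol cement = 358 / (3.15 * 1000) = 0.113651 m3
Vol water = 165 / 1000 = 0.165 m3
Vol sand = 691 / (2.65 * 1000) = 0.260755 m3
Vol gravel = 1167 / (2.70 * 1000) = 0.432222 m3
Total solid + water volume = 0.971628 m3
Air = (1 - 0.971628) * 100 = 2.84%

2.84


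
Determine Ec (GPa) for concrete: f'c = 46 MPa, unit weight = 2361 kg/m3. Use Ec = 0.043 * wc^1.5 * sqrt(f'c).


Ec = 0.043 * 2361^1.5 * sqrt(46) / 1000
= 33.46 GPa

33.46


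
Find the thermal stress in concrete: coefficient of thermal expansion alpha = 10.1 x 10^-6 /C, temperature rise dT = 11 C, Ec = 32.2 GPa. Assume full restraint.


sigma = alpha * dT * Ec
= 10.1e-6 * 11 * 32.2 * 1000
= 3.577 MPa

3.577


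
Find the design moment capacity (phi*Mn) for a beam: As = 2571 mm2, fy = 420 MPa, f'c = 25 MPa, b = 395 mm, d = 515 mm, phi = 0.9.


a = As * fy / (0.85 * f'c * b)
= 2571 * 420 / (0.85 * 25 * 395)
= 128.6457 mm
Mn = As * fy * (d - a/2) / 10^6
= 486.6502 kN-m
phi*Mn = 0.9 * 486.6502 = 437.99 kN-m

437.99


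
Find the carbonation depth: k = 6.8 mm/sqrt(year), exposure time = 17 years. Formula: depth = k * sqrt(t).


depth = k * sqrt(t)
= 6.8 * sqrt(17)
= 28.04 mm

28.04


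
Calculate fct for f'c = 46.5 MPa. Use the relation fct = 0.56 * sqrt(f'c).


fct = 0.56 * sqrt(46.5)
= 0.56 * 6.819
= 3.819 MPa

3.819


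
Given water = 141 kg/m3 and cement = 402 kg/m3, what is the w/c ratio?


w/c = water / cement
w/c = 141 / 402 = 0.351

0.351


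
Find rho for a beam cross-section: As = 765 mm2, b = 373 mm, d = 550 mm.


rho = As / (b * d)
= 765 / (373 * 550)
= 0.0037

0.0037


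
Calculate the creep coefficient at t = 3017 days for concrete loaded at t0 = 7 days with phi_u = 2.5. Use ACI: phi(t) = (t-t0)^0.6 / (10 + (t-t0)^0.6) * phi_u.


dt = 3017 - 7 = 3010
phi = 3010^0.6 / (10 + 3010^0.6) * 2.5
= 2.311

2.311


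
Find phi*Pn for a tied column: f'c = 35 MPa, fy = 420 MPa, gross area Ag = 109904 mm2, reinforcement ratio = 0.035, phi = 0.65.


Ast = rho * Ag = 0.035 * 109904 = 3846.64 mm2
phi*Pn = 0.65 * 0.80 * (0.85 * 35 * (109904 - 3846.64) + 420 * 3846.64) / 1000
= 2480.81 kN

2480.81


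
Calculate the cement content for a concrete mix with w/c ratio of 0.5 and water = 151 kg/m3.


Cement = water / (w/c)
= 151 / 0.5
= 302.0 kg/m3

302.0


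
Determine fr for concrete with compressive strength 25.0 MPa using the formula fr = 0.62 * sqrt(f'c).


fr = 0.62 * sqrt(25.0)
= 3.1 MPa

3.1


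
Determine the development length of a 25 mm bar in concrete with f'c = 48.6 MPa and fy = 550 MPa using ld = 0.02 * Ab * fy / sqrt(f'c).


Ab = pi * 25^2 / 4 = 490.874 mm2
ld = 0.02 * 490.874 * 550 / sqrt(48.6)
= 774.5 mm

774.5


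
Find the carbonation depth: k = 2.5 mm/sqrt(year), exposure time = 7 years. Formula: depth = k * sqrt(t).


depth = k * sqrt(t)
= 2.5 * sqrt(7)
= 6.61 mm

6.61


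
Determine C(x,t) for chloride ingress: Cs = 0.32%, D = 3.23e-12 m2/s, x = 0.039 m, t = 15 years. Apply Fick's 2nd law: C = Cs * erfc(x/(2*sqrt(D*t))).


t_seconds = 15 * 365.25 * 24 * 3600 = 473364000.0 s
arg = 0.039 / (2 * sqrt(3.23e-12 * 473364000.0))
= 0.4987
erfc(0.4987) = 0.4806
C = 0.32 * 0.4806 = 0.1538%

0.1538


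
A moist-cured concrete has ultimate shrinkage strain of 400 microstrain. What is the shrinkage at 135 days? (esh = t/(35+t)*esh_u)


esh(135) = 135 / (35 + 135) * 400
= 135 / 170 * 400
= 317.6 microstrain

317.6


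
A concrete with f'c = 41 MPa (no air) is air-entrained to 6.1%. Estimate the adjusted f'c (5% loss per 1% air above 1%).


Strength loss = (6.1 - 1) * 5 = 25.5%
f'c = 41 * (1 - 25.5/100)
= 30.54 MPa

30.54


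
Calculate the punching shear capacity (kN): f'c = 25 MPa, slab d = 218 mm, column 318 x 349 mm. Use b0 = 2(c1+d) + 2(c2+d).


b0 = 2*(318 + 218) + 2*(349 + 218) = 2206 mm
Vc = 0.33 * sqrt(25) * 2206 * 218 / 1000
= 793.5 kN

793.5


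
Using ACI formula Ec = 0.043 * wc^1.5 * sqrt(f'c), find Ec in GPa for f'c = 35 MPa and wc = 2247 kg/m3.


Ec = 0.043 * 2247^1.5 * sqrt(35) / 1000
= 27.1 GPa

27.1


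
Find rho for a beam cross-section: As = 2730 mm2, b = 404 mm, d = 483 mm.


rho = As / (b * d)
= 2730 / (404 * 483)
= 0.014

0.014


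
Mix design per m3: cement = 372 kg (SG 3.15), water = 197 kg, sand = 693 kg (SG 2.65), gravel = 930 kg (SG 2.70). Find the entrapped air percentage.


Vol cement = 372 / (3.15 * 1000) = 0.118095 m3
Vol water = 197 / 1000 = 0.197 m3
Vol sand = 693 / (2.65 * 1000) = 0.261509 m3
Vol gravel = 930 / (2.70 * 1000) = 0.344444 m3
Total solid + water volume = 0.921049 m3
Air = (1 - 0.921049) * 100 = 7.9%

7.9


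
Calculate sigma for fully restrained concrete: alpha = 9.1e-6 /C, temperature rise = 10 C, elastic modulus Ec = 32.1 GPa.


sigma = alpha * dT * Ec
= 9.1e-6 * 10 * 32.1 * 1000
= 2.921 MPa

2.921


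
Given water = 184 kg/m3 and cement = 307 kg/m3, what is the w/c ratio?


w/c = water / cement
w/c = 184 / 307 = 0.599

0.599


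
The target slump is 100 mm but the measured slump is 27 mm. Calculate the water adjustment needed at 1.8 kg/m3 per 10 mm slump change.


Difference = 100 - 27 = 73 mm
Water adjustment = 73 * 1.8 / 10 = 13.1 kg/m3

13.1


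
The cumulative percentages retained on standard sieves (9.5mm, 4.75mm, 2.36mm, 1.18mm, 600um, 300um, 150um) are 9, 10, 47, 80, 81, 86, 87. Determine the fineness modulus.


FM = sum(cumulative % retained) / 100
= 400 / 100
= 4.0

4.0


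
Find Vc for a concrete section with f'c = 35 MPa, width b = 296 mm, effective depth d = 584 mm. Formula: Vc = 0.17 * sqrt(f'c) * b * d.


Vc = 0.17 * sqrt(35) * 296 * 584 / 1000
= 173.86 kN

173.86


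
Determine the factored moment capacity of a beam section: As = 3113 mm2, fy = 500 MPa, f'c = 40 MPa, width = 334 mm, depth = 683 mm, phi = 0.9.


a = As * fy / (0.85 * f'c * b)
= 3113 * 500 / (0.85 * 40 * 334)
= 137.0641 mm
Mn = As * fy * (d - a/2) / 10^6
= 956.4194 kN-m
phi*Mn = 0.9 * 956.4194 = 860.78 kN-m

860.78


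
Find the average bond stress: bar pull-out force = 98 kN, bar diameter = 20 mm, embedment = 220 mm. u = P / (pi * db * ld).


u = P / (pi * db * ld)
= 98 * 1000 / (pi * 20 * 220)
= 7.09 MPa

7.09


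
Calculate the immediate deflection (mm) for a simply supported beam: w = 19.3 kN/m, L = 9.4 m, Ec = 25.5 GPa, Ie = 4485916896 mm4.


Convert: L = 9.4 m = 9400 mm, Ec = 25.5 GPa = 25500 MPa
delta = 5 * 19.3 * 9400^4 / (384 * 25500 * 4485916896)
= 17.15 mm

17.15


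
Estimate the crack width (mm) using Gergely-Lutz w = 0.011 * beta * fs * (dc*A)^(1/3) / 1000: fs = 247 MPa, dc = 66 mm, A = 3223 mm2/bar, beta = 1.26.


w = 0.011 * beta * fs * (dc * A)^(1/3) / 1000
= 0.011 * 1.26 * 247 * (66 * 3223)^(1/3) / 1000
= 0.204 mm

0.204


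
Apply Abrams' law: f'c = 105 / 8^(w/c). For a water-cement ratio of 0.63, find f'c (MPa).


f'c = 105 / 8^0.63
= 105 / 3.706
= 28.33 MPa

28.33


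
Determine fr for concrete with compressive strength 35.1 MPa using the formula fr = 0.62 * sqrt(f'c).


fr = 0.62 * sqrt(35.1)
= 3.673 MPa

3.673


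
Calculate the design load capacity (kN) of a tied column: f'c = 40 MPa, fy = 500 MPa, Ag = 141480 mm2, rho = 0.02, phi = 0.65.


Ast = rho * Ag = 0.02 * 141480 = 2829.6 mm2
phi*Pn = 0.65 * 0.80 * (0.85 * 40 * (141480 - 2829.6) + 500 * 2829.6) / 1000
= 3187.04 kN

3187.04


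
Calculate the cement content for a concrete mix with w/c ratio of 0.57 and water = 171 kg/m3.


Cement = water / (w/c)
= 171 / 0.57
= 300.0 kg/m3

300.0


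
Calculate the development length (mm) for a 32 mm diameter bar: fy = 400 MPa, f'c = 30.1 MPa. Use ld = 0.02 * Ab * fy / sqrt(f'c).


Ab = pi * 32^2 / 4 = 804.248 mm2
ld = 0.02 * 804.248 * 400 / sqrt(30.1)
= 1172.7 mm

1172.7


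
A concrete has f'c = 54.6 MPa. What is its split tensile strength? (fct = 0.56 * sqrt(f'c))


fct = 0.56 * sqrt(54.6)
= 0.56 * 7.389
= 4.138 MPa

4.138


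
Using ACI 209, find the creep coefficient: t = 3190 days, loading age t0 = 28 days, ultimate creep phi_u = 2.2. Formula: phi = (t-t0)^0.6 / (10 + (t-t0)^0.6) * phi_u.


dt = 3190 - 28 = 3162
phi = 3162^0.6 / (10 + 3162^0.6) * 2.2
= 2.038

2.038


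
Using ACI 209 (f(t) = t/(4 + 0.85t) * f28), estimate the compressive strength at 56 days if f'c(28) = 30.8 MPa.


f(56) = 56 / (4 + 0.85 * 56) * 30.8
= 56 / 51.6 * 30.8
= 33.43 MPa

33.43


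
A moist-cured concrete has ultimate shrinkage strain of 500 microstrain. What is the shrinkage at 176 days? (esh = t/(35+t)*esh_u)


esh(176) = 176 / (35 + 176) * 500
= 176 / 211 * 500
= 417.1 microstrain

417.1


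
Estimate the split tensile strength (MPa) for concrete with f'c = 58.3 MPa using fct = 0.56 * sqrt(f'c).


fct = 0.56 * sqrt(58.3)
= 0.56 * 7.635
= 4.276 MPa

4.276


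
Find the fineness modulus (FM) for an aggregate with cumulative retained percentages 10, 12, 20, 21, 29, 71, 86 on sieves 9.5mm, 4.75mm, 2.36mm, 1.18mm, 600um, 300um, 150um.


FM = sum(cumulative % retained) / 100
= 249 / 100
= 2.49

2.49


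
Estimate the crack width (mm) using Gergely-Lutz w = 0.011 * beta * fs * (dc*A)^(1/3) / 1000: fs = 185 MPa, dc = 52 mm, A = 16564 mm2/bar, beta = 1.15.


w = 0.011 * beta * fs * (dc * A)^(1/3) / 1000
= 0.011 * 1.15 * 185 * (52 * 16564)^(1/3) / 1000
= 0.223 mm

0.223


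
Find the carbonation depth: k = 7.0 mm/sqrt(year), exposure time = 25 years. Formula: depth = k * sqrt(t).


depth = k * sqrt(t)
= 7.0 * sqrt(25)
= 35.0 mm

35.0


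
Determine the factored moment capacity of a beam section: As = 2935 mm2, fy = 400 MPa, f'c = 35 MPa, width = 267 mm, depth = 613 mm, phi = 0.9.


a = As * fy / (0.85 * f'c * b)
= 2935 * 400 / (0.85 * 35 * 267)
= 147.7984 mm
Mn = As * fy * (d - a/2) / 10^6
= 632.9043 kN-m
phi*Mn = 0.9 * 632.9043 = 569.61 kN-m

569.61


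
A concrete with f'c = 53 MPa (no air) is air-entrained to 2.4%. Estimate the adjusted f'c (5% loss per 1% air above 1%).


Strength loss = (2.4 - 1) * 5 = 7.0%
f'c = 53 * (1 - 7.0/100)
= 49.29 MPa

49.29


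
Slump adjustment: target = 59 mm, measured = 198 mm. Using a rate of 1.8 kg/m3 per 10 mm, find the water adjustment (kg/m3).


Difference = 59 - 198 = -139 mm
Water adjustment = -139 * 1.8 / 10 = -25.0 kg/m3

-25.0


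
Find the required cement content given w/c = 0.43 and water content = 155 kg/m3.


Cement = water / (w/c)
= 155 / 0.43
= 360.5 kg/m3

360.5


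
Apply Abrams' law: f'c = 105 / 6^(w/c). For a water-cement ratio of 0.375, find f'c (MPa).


f'c = 105 / 6^0.375
= 105 / 1.958
= 53.63 MPa

53.63


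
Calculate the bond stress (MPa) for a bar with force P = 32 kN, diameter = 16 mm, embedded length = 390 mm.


u = P / (pi * db * ld)
= 32 * 1000 / (pi * 16 * 390)
= 1.632 MPa

1.632


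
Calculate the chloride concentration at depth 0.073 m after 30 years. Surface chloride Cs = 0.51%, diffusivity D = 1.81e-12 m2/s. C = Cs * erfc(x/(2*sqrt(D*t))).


t_seconds = 30 * 365.25 * 24 * 3600 = 946728000.0 s
arg = 0.073 / (2 * sqrt(1.81e-12 * 946728000.0))
= 0.8817
erfc(0.8817) = 0.2124
C = 0.51 * 0.2124 = 0.1083%

0.1083


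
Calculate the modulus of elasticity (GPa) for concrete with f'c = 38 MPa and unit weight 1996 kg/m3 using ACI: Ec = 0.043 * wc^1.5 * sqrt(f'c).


Ec = 0.043 * 1996^1.5 * sqrt(38) / 1000
= 23.64 GPa

23.64


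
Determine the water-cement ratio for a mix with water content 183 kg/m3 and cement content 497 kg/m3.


w/c = water / cement
w/c = 183 / 497 = 0.368

0.368


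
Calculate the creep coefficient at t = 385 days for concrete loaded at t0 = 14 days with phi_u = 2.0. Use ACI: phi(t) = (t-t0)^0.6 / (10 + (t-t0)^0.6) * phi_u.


dt = 385 - 14 = 371
phi = 371^0.6 / (10 + 371^0.6) * 2.0
= 1.554

1.554


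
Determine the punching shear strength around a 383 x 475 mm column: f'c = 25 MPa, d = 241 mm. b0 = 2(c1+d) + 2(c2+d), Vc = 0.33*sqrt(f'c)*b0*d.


b0 = 2*(383 + 241) + 2*(475 + 241) = 2680 mm
Vc = 0.33 * sqrt(25) * 2680 * 241 / 1000
= 1065.7 kN

1065.7


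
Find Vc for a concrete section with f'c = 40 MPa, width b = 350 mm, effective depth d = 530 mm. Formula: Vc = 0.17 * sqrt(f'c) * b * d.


Vc = 0.17 * sqrt(40) * 350 * 530 / 1000
= 199.44 kN

199.44


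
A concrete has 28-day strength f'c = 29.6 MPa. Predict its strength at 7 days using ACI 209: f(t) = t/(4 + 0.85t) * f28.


f(7) = 7 / (4 + 0.85 * 7) * 29.6
= 7 / 9.95 * 29.6
= 20.82 MPa

20.82


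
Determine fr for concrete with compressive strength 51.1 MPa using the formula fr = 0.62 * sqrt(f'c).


fr = 0.62 * sqrt(51.1)
= 4.432 MPa

4.432


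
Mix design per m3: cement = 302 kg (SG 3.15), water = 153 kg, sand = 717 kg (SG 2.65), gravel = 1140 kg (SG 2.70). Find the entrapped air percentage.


Vol cement = 302 / (3.15 * 1000) = 0.095873 m3
Vol water = 153 / 1000 = 0.153 m3
Vol sand = 717 / (2.65 * 1000) = 0.270566 m3
Vol gravel = 1140 / (2.70 * 1000) = 0.422222 m3
Total solid + water volume = 0.941661 m3
Air = (1 - 0.941661) * 100 = 5.83%

5.83


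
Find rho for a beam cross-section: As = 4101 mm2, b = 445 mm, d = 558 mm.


rho = As / (b * d)
= 4101 / (445 * 558)
= 0.0165

0.0165


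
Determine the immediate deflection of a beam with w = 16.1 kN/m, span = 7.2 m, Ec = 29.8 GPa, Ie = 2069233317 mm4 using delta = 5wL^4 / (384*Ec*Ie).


Convert: L = 7.2 m = 7200 mm, Ec = 29.8 GPa = 29800 MPa
delta = 5 * 16.1 * 7200^4 / (384 * 29800 * 2069233317)
= 9.14 mm

9.14


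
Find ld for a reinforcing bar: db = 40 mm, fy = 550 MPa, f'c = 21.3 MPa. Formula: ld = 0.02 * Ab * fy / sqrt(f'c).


Ab = pi * 40^2 / 4 = 1256.637 mm2
ld = 0.02 * 1256.637 * 550 / sqrt(21.3)
= 2995.1 mm

2995.1


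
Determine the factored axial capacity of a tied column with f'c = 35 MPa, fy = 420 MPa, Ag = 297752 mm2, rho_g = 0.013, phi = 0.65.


Ast = rho * Ag = 0.013 * 297752 = 3870.776 mm2
phi*Pn = 0.65 * 0.80 * (0.85 * 35 * (297752 - 3870.776) + 420 * 3870.776) / 1000
= 5391.72 kN

5391.72


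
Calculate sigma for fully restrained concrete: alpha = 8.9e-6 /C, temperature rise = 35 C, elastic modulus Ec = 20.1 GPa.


sigma = alpha * dT * Ec
= 8.9e-6 * 35 * 20.1 * 1000
= 6.261 MPa

6.261
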